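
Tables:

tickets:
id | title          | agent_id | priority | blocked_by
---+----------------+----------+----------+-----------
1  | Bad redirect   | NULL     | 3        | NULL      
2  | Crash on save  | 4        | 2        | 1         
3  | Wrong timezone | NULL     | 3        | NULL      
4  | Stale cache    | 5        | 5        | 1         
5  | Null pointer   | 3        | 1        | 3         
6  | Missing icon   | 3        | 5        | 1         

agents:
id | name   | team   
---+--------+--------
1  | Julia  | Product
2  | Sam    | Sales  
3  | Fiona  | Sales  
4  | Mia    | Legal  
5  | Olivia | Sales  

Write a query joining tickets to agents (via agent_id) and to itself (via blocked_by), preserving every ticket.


Two LEFT JOINs from the same base table tickets: one to agents via agent_id, one to tickets itself via blocked_by. Both are LEFT so every ticket is preserved.
Match against agents:
  - ticket 1 (Bad redirect): agent_id=NULL, no match -> kept with NULL
  - ticket 2 (Crash on save): agent_id=4 -> matches Mia
  - ticket 3 (Wrong timezone): agent_id=NULL, no match -> kept with NULL
  - ticket 4 (Stale cache): agent_id=5 -> matches Olivia
  - ticket 5 (Null pointer): agent_id=3 -> matches Fiona
  - ticket 6 (Missing icon): agent_id=3 -> matches Fiona
Match against tickets (self):
  - ticket 1 (Bad redirect): blocked_by=NULL -> NULL
  - ticket 2 (Crash on save): blocked_by=1 -> Bad redirect
  - ticket 3 (Wrong timezone): blocked_by=NULL -> NULL
  - ticket 4 (Stale cache): blocked_by=1 -> Bad redirect
  - ticket 5 (Null pointer): blocked_by=3 -> Wrong timezone
  - ticket 6 (Missing icon): blocked_by=1 -> Bad redirect

SQL:
SELECT a.title, b.name AS agent, c.title AS blocked_by
FROM tickets a
LEFT JOIN agents b ON a.agent_id = b.id
LEFT JOIN tickets c ON a.blocked_by = c.id

Result:
title          | agent  | blocked_by    
---------------+--------+---------------
Bad redirect   | NULL   | NULL          
Crash on save  | Mia    | Bad redirect  
Wrong timezone | NULL   | NULL          
Stale cache    | Olivia | Bad redirect  
Null pointer   | Fiona  | Wrong timezone
Missing icon   | Fiona  | Bad redirect  


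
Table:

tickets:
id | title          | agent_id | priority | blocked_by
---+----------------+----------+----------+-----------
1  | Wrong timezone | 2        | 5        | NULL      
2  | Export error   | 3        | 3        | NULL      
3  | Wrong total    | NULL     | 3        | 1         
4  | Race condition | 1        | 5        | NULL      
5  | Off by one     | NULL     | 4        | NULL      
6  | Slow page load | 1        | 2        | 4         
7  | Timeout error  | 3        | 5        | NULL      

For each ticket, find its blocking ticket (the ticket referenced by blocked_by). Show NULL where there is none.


This is a self-join: tickets is joined to a second copy of itself, matching each row's blocked_by to another row's id. Use LEFT JOIN so rows with blocked_by=NULL are kept.
  - ticket 1 (Wrong timezone): blocked_by=NULL -> NULL
  - ticket 2 (Export error): blocked_by=NULL -> NULL
  - ticket 3 (Wrong total): blocked_by=1 -> Wrong timezone
  - ticket 4 (Race condition): blocked_by=NULL -> NULL
  - ticket 5 (Off by one): blocked_by=NULL -> NULL
  - ticket 6 (Slow page load): blocked_by=4 -> Race condition
  - ticket 7 (Timeout error): blocked_by=NULL -> NULL

SQL:
SELECT a.title AS item, b.title AS blocked_by
FROM tickets a
LEFT JOIN tickets b ON a.blocked_by = b.id

Result:
item           | blocked_by    
---------------+---------------
Wrong timezone | NULL          
Export error   | NULL          
Wrong total    | Wrong timezone
Race condition | NULL          
Off by one     | NULL          
Slow page load | Race condition
Timeout error  | NULL          


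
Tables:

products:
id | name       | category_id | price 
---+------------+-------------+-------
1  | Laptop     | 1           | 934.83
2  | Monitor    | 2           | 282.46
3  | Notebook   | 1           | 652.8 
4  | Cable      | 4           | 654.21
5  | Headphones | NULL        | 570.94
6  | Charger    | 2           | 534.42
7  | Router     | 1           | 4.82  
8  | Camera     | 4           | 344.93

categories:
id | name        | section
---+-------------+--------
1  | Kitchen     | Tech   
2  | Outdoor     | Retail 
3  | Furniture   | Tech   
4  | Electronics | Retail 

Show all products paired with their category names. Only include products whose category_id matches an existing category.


INNER JOIN keeps only products rows whose category_id matches an id in categories. Walk through each product:
  - product 1 (Laptop): category_id=1 -> matches Kitchen
  - product 2 (Monitor): category_id=2 -> matches Outdoor
  - product 3 (Notebook): category_id=1 -> matches Kitchen
  - product 4 (Cable): category_id=4 -> matches Electronics
  - product 5 (Headphones): category_id=NULL, no match -> dropped
  - product 6 (Charger): category_id=2 -> matches Outdoor
  - product 7 (Router): category_id=1 -> matches Kitchen
  - product 8 (Camera): category_id=4 -> matches Electronics
So 1 of 8 rows is dropped.

SQL:
SELECT a.name, b.name AS category
FROM products a
INNER JOIN categories b ON a.category_id = b.id

Result:
name     | category   
---------+------------
Laptop   | Kitchen    
Monitor  | Outdoor    
Notebook | Kitchen    
Cable    | Electronics
Charger  | Outdoor    
Router   | Kitchen    
Camera   | Electronics


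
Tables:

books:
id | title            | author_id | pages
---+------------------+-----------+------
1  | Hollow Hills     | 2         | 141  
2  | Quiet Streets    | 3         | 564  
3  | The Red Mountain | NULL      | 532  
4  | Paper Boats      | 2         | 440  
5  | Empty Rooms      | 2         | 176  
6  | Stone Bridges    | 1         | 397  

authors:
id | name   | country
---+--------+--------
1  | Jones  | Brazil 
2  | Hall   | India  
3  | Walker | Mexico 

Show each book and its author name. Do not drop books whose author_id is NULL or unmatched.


LEFT JOIN keeps every row from books (the left table); where author_id has no match in authors, the author columns become NULL. Walk through each book:
  - book 1 (Hollow Hills): author_id=2 -> matches Hall
  - book 2 (Quiet Streets): author_id=3 -> matches Walker
  - book 3 (The Red Mountain): author_id=NULL, no match -> kept with NULL
  - book 4 (Paper Boats): author_id=2 -> matches Hall
  - book 5 (Empty Rooms): author_id=2 -> matches Hall
  - book 6 (Stone Bridges): author_id=1 -> matches Jones
All 6 rows appear; 1 has NULL author.

SQL:
SELECT a.title, b.name AS author
FROM books a
LEFT JOIN authors b ON a.author_id = b.id

Result:
title            | author
-----------------+-------
Hollow Hills     | Hall  
Quiet Streets    | Walker
The Red Mountain | NULL  
Paper Boats      | Hall  
Empty Rooms      | Hall  
Stone Bridges    | Jones 


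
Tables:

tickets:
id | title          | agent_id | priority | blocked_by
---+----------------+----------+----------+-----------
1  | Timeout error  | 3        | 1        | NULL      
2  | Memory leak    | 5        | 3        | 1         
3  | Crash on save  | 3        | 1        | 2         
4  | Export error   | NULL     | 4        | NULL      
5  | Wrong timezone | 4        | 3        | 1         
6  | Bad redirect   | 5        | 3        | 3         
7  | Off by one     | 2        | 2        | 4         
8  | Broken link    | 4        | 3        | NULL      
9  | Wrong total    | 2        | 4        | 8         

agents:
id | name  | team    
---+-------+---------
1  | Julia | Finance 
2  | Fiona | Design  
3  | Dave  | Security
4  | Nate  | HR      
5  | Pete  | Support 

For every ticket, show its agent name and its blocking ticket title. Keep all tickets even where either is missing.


Two LEFT JOINs from the same base table tickets: one to agents via agent_id, one to tickets itself via blocked_by. Both are LEFT so every ticket is preserved.
Match against agents:
  - ticket 1 (Timeout error): agent_id=3 -> matches Dave
  - ticket 2 (Memory leak): agent_id=5 -> matches Pete
  - ticket 3 (Crash on save): agent_id=3 -> matches Dave
  - ticket 4 (Export error): agent_id=NULL, no match -> kept with NULL
  - ticket 5 (Wrong timezone): agent_id=4 -> matches Nate
  - ticket 6 (Bad redirect): agent_id=5 -> matches Pete
  - ticket 7 (Off by one): agent_id=2 -> matches Fiona
  - ticket 8 (Broken link): agent_id=4 -> matches Nate
  - ticket 9 (Wrong total): agent_id=2 -> matches Fiona
Match against tickets (self):
  - ticket 1 (Timeout error): blocked_by=NULL -> NULL
  - ticket 2 (Memory leak): blocked_by=1 -> Timeout error
  - ticket 3 (Crash on save): blocked_by=2 -> Memory leak
  - ticket 4 (Export error): blocked_by=NULL -> NULL
  - ticket 5 (Wrong timezone): blocked_by=1 -> Timeout error
  - ticket 6 (Bad redirect): blocked_by=3 -> Crash on save
  - ticket 7 (Off by one): blocked_by=4 -> Export error
  - ticket 8 (Broken link): blocked_by=NULL -> NULL
  - ticket 9 (Wrong total): blocked_by=8 -> Broken link

SQL:
SELECT a.title, b.name AS agent, c.title AS blocked_by
FROM tickets a
LEFT JOIN agents b ON a.agent_id = b.id
LEFT JOIN tickets c ON a.blocked_by = c.id

Result:
title          | agent | blocked_by   
---------------+-------+--------------
Timeout error  | Dave  | NULL         
Memory leak    | Pete  | Timeout error
Crash on save  | Dave  | Memory leak  
Export error   | NULL  | NULL         
Wrong timezone | Nate  | Timeout error
Bad redirect   | Pete  | Crash on save
Off by one     | Fiona | Export error 
Broken link    | Nate  | NULL         
Wrong total    | Fiona | Broken link  


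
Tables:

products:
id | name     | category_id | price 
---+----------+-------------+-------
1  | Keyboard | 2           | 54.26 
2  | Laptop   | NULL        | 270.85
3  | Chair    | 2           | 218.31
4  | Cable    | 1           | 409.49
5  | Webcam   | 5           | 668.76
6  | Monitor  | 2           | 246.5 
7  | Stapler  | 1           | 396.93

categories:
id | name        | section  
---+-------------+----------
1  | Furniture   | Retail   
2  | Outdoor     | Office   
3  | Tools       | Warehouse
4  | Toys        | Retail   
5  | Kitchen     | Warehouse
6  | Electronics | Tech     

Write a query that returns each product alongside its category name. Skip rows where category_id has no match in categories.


INNER JOIN keeps only products rows whose category_id matches an id in categories. Walk through each product:
  - product 1 (Keyboard): category_id=2 -> matches Outdoor
  - product 2 (Laptop): category_id=NULL, no match -> dropped
  - product 3 (Chair): category_id=2 -> matches Outdoor
  - product 4 (Cable): category_id=1 -> matches Furniture
  - product 5 (Webcam): category_id=5 -> matches Kitchen
  - product 6 (Monitor): category_id=2 -> matches Outdoor
  - product 7 (Stapler): category_id=1 -> matches Furniture
So 1 of 7 rows is dropped.

SQL:
SELECT a.name, b.name AS category
FROM products a
INNER JOIN categories b ON a.category_id = b.id

Result:
name     | category 
---------+----------
Keyboard | Outdoor  
Chair    | Outdoor  
Cable    | Furniture
Webcam   | Kitchen  
Monitor  | Outdoor  
Stapler  | Furniture


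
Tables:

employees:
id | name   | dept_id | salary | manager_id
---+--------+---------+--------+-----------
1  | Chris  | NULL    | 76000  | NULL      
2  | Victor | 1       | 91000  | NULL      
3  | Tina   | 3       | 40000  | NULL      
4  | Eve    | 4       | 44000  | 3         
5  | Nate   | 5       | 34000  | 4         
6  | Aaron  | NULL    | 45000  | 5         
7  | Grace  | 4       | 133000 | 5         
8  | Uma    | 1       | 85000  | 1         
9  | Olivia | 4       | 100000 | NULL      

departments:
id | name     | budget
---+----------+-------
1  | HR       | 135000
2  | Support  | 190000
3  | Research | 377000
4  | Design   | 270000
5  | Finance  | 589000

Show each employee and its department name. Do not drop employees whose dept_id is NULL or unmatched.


LEFT JOIN keeps every row from employees (the left table); where dept_id has no match in departments, the department columns become NULL. Walk through each employee:
  - employee 1 (Chris): dept_id=NULL, no match -> kept with NULL
  - employee 2 (Victor): dept_id=1 -> matches HR
  - employee 3 (Tina): dept_id=3 -> matches Research
  - employee 4 (Eve): dept_id=4 -> matches Design
  - employee 5 (Nate): dept_id=5 -> matches Finance
  - employee 6 (Aaron): dept_id=NULL, no match -> kept with NULL
  - employee 7 (Grace): dept_id=4 -> matches Design
  - employee 8 (Uma): dept_id=1 -> matches HR
  - employee 9 (Olivia): dept_id=4 -> matches Design
All 9 rows appear; 2 have NULL department.

SQL:
SELECT a.name, b.name AS department
FROM employees a
LEFT JOIN departments b ON a.dept_id = b.id

Result:
name   | department
-------+-----------
Chris  | NULL      
Victor | HR        
Tina   | Research  
Eve    | Design    
Nate   | Finance   
Aaron  | NULL      
Grace  | Design    
Uma    | HR        
Olivia | Design    


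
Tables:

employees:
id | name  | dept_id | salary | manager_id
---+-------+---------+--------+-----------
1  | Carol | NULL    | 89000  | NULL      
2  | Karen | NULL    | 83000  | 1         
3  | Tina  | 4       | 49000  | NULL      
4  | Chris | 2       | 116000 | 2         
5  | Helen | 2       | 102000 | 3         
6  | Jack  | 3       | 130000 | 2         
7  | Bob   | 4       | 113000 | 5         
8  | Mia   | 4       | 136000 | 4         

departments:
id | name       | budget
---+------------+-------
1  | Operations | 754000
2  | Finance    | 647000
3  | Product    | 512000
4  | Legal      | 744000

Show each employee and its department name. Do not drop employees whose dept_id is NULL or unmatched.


LEFT JOIN keeps every row from employees (the left table); where dept_id has no match in departments, the department columns become NULL. Walk through each employee:
  - employee 1 (Carol): dept_id=NULL, no match -> kept with NULL
  - employee 2 (Karen): dept_id=NULL, no match -> kept with NULL
  - employee 3 (Tina): dept_id=4 -> matches Legal
  - employee 4 (Chris): dept_id=2 -> matches Finance
  - employee 5 (Helen): dept_id=2 -> matches Finance
  - employee 6 (Jack): dept_id=3 -> matches Product
  - employee 7 (Bob): dept_id=4 -> matches Legal
  - employee 8 (Mia): dept_id=4 -> matches Legal
All 8 rows appear; 2 have NULL department.

SQL:
SELECT a.name, b.name AS department
FROM employees a
LEFT JOIN departments b ON a.dept_id = b.id

Result:
name  | department
------+-----------
Carol | NULL      
Karen | NULL      
Tina  | Legal     
Chris | Finance   
Helen | Finance   
Jack  | Product   
Bob   | Legal     
Mia   | Legal     


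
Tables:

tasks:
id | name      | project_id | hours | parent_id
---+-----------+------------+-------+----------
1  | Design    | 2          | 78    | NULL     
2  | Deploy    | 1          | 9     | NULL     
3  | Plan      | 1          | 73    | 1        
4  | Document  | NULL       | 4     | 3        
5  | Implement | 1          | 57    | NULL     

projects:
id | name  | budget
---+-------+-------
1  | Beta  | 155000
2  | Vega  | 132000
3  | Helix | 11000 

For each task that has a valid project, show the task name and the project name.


INNER JOIN keeps only tasks rows whose project_id matches an id in projects. Walk through each task:
  - task 1 (Design): project_id=2 -> matches Vega
  - task 2 (Deploy): project_id=1 -> matches Beta
  - task 3 (Plan): project_id=1 -> matches Beta
  - task 4 (Document): project_id=NULL, no match -> dropped
  - task 5 (Implement): project_id=1 -> matches Beta
So 1 of 5 rows is dropped.

SQL:
SELECT a.name, b.name AS project
FROM tasks a
INNER JOIN projects b ON a.project_id = b.id

Result:
name      | project
----------+--------
Design    | Vega   
Deploy    | Beta   
Plan      | Beta   
Implement | Beta   


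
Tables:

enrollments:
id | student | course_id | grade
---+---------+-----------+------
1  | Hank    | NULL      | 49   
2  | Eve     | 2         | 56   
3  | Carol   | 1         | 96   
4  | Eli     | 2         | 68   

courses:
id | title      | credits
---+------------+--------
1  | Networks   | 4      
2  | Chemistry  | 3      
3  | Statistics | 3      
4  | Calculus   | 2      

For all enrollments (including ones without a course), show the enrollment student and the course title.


LEFT JOIN keeps every row from enrollments (the left table); where course_id has no match in courses, the course columns become NULL. Walk through each enrollment:
  - enrollment 1 (Hank): course_id=NULL, no match -> kept with NULL
  - enrollment 2 (Eve): course_id=2 -> matches Chemistry
  - enrollment 3 (Carol): course_id=1 -> matches Networks
  - enrollment 4 (Eli): course_id=2 -> matches Chemistry
All 4 rows appear; 1 has NULL course.

SQL:
SELECT a.student, b.title AS course
FROM enrollments a
LEFT JOIN courses b ON a.course_id = b.id

Result:
student | course   
--------+----------
Hank    | NULL     
Eve     | Chemistry
Carol   | Networks 
Eli     | Chemistry


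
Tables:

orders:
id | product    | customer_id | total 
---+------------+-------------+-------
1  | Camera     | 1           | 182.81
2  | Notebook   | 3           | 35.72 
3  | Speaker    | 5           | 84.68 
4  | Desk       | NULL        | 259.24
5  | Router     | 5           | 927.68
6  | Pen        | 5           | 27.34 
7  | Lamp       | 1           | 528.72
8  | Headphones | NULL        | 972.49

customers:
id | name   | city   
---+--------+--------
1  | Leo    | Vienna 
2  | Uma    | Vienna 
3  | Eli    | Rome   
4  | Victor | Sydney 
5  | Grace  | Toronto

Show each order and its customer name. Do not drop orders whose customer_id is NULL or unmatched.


LEFT JOIN keeps every row from orders (the left table); where customer_id has no match in customers, the customer columns become NULL. Walk through each order:
  - order 1 (Camera): customer_id=1 -> matches Leo
  - order 2 (Notebook): customer_id=3 -> matches Eli
  - order 3 (Speaker): customer_id=5 -> matches Grace
  - order 4 (Desk): customer_id=NULL, no match -> kept with NULL
  - order 5 (Router): customer_id=5 -> matches Grace
  - order 6 (Pen): customer_id=5 -> matches Grace
  - order 7 (Lamp): customer_id=1 -> matches Leo
  - order 8 (Headphones): customer_id=NULL, no match -> kept with NULL
All 8 rows appear; 2 have NULL customer.

SQL:
SELECT a.product, b.name AS customer
FROM orders a
LEFT JOIN customers b ON a.customer_id = b.id

Result:
product    | customer
-----------+---------
Camera     | Leo     
Notebook   | Eli     
Speaker    | Grace   
Desk       | NULL    
Router     | Grace   
Pen        | Grace   
Lamp       | Leo     
Headphones | NULL    


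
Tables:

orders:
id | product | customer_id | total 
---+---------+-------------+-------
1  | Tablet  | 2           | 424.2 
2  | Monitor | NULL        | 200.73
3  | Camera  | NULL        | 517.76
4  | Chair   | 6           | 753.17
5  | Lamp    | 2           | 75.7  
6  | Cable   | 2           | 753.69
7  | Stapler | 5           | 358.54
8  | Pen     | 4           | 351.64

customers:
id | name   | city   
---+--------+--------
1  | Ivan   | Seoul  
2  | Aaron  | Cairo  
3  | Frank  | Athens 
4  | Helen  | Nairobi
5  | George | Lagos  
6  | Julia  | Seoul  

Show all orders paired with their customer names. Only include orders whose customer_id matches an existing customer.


INNER JOIN keeps only orders rows whose customer_id matches an id in customers. Walk through each order:
  - order 1 (Tablet): customer_id=2 -> matches Aaron
  - order 2 (Monitor): customer_id=NULL, no match -> dropped
  - order 3 (Camera): customer_id=NULL, no match -> dropped
  - order 4 (Chair): customer_id=6 -> matches Julia
  - order 5 (Lamp): customer_id=2 -> matches Aaron
  - order 6 (Cable): customer_id=2 -> matches Aaron
  - order 7 (Stapler): customer_id=5 -> matches George
  - order 8 (Pen): customer_id=4 -> matches Helen
So 2 of 8 rows are dropped.

SQL:
SELECT a.product, b.name AS customer
FROM orders a
INNER JOIN customers b ON a.customer_id = b.id

Result:
product | customer
--------+---------
Tablet  | Aaron   
Chair   | Julia   
Lamp    | Aaron   
Cable   | Aaron   
Stapler | George  
Pen     | Helen   


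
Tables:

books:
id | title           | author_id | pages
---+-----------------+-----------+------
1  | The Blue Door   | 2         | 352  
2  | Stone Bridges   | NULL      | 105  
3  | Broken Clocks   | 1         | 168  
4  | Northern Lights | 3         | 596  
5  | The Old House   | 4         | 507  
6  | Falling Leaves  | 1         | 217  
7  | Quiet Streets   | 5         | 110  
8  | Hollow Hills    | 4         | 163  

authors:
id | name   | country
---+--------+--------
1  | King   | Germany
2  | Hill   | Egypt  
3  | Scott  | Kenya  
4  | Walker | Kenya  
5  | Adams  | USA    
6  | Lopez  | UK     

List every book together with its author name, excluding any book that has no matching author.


INNER JOIN keeps only books rows whose author_id matches an id in authors. Walk through each book:
  - book 1 (The Blue Door): author_id=2 -> matches Hill
  - book 2 (Stone Bridges): author_id=NULL, no match -> dropped
  - book 3 (Broken Clocks): author_id=1 -> matches King
  - book 4 (Northern Lights): author_id=3 -> matches Scott
  - book 5 (The Old House): author_id=4 -> matches Walker
  - book 6 (Falling Leaves): author_id=1 -> matches King
  - book 7 (Quiet Streets): author_id=5 -> matches Adams
  - book 8 (Hollow Hills): author_id=4 -> matches Walker
So 1 of 8 rows is dropped.

SQL:
SELECT a.title, b.name AS author
FROM books a
INNER JOIN authors b ON a.author_id = b.id

Result:
title           | author
----------------+-------
The Blue Door   | Hill  
Broken Clocks   | King  
Northern Lights | Scott 
The Old House   | Walker
Falling Leaves  | King  
Quiet Streets   | Adams 
Hollow Hills    | Walker


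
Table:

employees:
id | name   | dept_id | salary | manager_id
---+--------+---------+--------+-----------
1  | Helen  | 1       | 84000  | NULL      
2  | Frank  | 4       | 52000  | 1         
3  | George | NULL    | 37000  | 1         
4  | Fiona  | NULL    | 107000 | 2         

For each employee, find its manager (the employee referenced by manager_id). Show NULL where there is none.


This is a self-join: employees is joined to a second copy of itself, matching each row's manager_id to another row's id. Use LEFT JOIN so rows with manager_id=NULL are kept.
  - employee 1 (Helen): manager_id=NULL -> NULL
  - employee 2 (Frank): manager_id=1 -> Helen
  - employee 3 (George): manager_id=1 -> Helen
  - employee 4 (Fiona): manager_id=2 -> Frank

SQL:
SELECT a.name AS item, b.name AS manager
FROM employees a
LEFT JOIN employees b ON a.manager_id = b.id

Result:
item   | manager
-------+--------
Helen  | NULL   
Frank  | Helen  
George | Helen  
Fiona  | Frank  


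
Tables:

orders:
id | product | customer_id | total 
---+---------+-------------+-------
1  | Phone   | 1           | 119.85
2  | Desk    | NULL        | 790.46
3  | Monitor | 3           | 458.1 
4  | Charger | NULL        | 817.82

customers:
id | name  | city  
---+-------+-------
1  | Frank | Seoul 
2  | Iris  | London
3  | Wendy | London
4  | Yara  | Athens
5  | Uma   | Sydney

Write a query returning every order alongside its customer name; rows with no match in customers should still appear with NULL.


LEFT JOIN keeps every row from orders (the left table); where customer_id has no match in customers, the customer columns become NULL. Walk through each order:
  - order 1 (Phone): customer_id=1 -> matches Frank
  - order 2 (Desk): customer_id=NULL, no match -> kept with NULL
  - order 3 (Monitor): customer_id=3 -> matches Wendy
  - order 4 (Charger): customer_id=NULL, no match -> kept with NULL
All 4 rows appear; 2 have NULL customer.

SQL:
SELECT a.product, b.name AS customer
FROM orders a
LEFT JOIN customers b ON a.customer_id = b.id

Result:
product | customer
--------+---------
Phone   | Frank   
Desk    | NULL    
Monitor | Wendy   
Charger | NULL    


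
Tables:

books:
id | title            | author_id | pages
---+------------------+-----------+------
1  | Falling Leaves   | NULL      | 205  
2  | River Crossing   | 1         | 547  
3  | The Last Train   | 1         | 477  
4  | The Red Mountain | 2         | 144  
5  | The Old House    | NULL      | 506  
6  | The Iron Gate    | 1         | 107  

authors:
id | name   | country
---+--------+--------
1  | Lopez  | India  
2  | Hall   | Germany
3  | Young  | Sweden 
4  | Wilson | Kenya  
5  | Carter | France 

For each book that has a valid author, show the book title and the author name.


INNER JOIN keeps only books rows whose author_id matches an id in authors. Walk through each book:
  - book 1 (Falling Leaves): author_id=NULL, no match -> dropped
  - book 2 (River Crossing): author_id=1 -> matches Lopez
  - book 3 (The Last Train): author_id=1 -> matches Lopez
  - book 4 (The Red Mountain): author_id=2 -> matches Hall
  - book 5 (The Old House): author_id=NULL, no match -> dropped
  - book 6 (The Iron Gate): author_id=1 -> matches Lopez
So 2 of 6 rows are dropped.

SQL:
SELECT a.title, b.name AS author
FROM books a
INNER JOIN authors b ON a.author_id = b.id

Result:
title            | author
-----------------+-------
River Crossing   | Lopez 
The Last Train   | Lopez 
The Red Mountain | Hall  
The Iron Gate    | Lopez 


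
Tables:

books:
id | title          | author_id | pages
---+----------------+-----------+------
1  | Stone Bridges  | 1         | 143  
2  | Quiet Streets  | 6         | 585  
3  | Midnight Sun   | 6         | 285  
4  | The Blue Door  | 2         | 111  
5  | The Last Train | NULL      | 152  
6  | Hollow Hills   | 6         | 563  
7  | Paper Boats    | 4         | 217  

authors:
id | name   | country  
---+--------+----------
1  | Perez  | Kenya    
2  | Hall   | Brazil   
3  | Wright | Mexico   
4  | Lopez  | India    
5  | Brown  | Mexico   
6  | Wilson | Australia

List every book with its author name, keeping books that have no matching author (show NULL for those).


LEFT JOIN keeps every row from books (the left table); where author_id has no match in authors, the author columns become NULL. Walk through each book:
  - book 1 (Stone Bridges): author_id=1 -> matches Perez
  - book 2 (Quiet Streets): author_id=6 -> matches Wilson
  - book 3 (Midnight Sun): author_id=6 -> matches Wilson
  - book 4 (The Blue Door): author_id=2 -> matches Hall
  - book 5 (The Last Train): author_id=NULL, no match -> kept with NULL
  - book 6 (Hollow Hills): author_id=6 -> matches Wilson
  - book 7 (Paper Boats): author_id=4 -> matches Lopez
All 7 rows appear; 1 has NULL author.

SQL:
SELECT a.title, b.name AS author
FROM books a
LEFT JOIN authors b ON a.author_id = b.id

Result:
title          | author
---------------+-------
Stone Bridges  | Perez 
Quiet Streets  | Wilson
Midnight Sun   | Wilson
The Blue Door  | Hall  
The Last Train | NULL  
Hollow Hills   | Wilson
Paper Boats    | Lopez 


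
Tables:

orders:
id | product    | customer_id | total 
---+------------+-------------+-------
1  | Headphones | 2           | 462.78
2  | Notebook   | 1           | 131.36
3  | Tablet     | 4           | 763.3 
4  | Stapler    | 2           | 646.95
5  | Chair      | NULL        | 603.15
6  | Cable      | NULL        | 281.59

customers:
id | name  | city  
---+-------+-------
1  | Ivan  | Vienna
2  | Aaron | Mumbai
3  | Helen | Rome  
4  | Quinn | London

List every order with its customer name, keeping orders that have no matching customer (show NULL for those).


LEFT JOIN keeps every row from orders (the left table); where customer_id has no match in customers, the customer columns become NULL. Walk through each order:
  - order 1 (Headphones): customer_id=2 -> matches Aaron
  - order 2 (Notebook): customer_id=1 -> matches Ivan
  - order 3 (Tablet): customer_id=4 -> matches Quinn
  - order 4 (Stapler): customer_id=2 -> matches Aaron
  - order 5 (Chair): customer_id=NULL, no match -> kept with NULL
  - order 6 (Cable): customer_id=NULL, no match -> kept with NULL
All 6 rows appear; 2 have NULL customer.

SQL:
SELECT a.product, b.name AS customer
FROM orders a
LEFT JOIN customers b ON a.customer_id = b.id

Result:
product    | customer
-----------+---------
Headphones | Aaron   
Notebook   | Ivan    
Tablet     | Quinn   
Stapler    | Aaron   
Chair      | NULL    
Cable      | NULL    


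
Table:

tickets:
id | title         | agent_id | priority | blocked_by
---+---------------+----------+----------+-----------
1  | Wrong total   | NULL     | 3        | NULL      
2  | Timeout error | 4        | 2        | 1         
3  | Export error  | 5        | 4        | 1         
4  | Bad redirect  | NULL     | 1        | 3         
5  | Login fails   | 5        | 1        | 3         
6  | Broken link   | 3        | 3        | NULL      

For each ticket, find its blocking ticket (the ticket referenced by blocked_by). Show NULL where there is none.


This is a self-join: tickets is joined to a second copy of itself, matching each row's blocked_by to another row's id. Use LEFT JOIN so rows with blocked_by=NULL are kept.
  - ticket 1 (Wrong total): blocked_by=NULL -> NULL
  - ticket 2 (Timeout error): blocked_by=1 -> Wrong total
  - ticket 3 (Export error): blocked_by=1 -> Wrong total
  - ticket 4 (Bad redirect): blocked_by=3 -> Export error
  - ticket 5 (Login fails): blocked_by=3 -> Export error
  - ticket 6 (Broken link): blocked_by=NULL -> NULL

SQL:
SELECT a.title AS item, b.title AS blocked_by
FROM tickets a
LEFT JOIN tickets b ON a.blocked_by = b.id

Result:
item          | blocked_by  
--------------+-------------
Wrong total   | NULL        
Timeout error | Wrong total 
Export error  | Wrong total 
Bad redirect  | Export error
Login fails   | Export error
Broken link   | NULL        


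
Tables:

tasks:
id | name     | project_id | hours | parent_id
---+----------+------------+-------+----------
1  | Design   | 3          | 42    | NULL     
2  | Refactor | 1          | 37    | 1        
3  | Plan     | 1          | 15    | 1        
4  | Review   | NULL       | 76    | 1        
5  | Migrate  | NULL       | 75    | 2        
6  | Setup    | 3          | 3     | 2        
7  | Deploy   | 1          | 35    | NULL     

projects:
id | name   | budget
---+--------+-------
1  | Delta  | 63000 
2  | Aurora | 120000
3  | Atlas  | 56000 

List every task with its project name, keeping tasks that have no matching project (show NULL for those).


LEFT JOIN keeps every row from tasks (the left table); where project_id has no match in projects, the project columns become NULL. Walk through each task:
  - task 1 (Design): project_id=3 -> matches Atlas
  - task 2 (Refactor): project_id=1 -> matches Delta
  - task 3 (Plan): project_id=1 -> matches Delta
  - task 4 (Review): project_id=NULL, no match -> kept with NULL
  - task 5 (Migrate): project_id=NULL, no match -> kept with NULL
  - task 6 (Setup): project_id=3 -> matches Atlas
  - task 7 (Deploy): project_id=1 -> matches Delta
All 7 rows appear; 2 have NULL project.

SQL:
SELECT a.name, b.name AS project
FROM tasks a
LEFT JOIN projects b ON a.project_id = b.id

Result:
name     | project
---------+--------
Design   | Atlas  
Refactor | Delta  
Plan     | Delta  
Review   | NULL   
Migrate  | NULL   
Setup    | Atlas  
Deploy   | Delta  


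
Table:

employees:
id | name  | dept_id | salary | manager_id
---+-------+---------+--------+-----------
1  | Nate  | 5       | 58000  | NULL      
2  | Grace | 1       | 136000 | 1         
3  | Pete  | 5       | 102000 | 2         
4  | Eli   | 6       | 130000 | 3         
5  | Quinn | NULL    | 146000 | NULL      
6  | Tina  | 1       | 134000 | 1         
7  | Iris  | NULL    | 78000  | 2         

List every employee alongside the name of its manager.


This is a self-join: employees is joined to a second copy of itself, matching each row's manager_id to another row's id. Use LEFT JOIN so rows with manager_id=NULL are kept.
  - employee 1 (Nate): manager_id=NULL -> NULL
  - employee 2 (Grace): manager_id=1 -> Nate
  - employee 3 (Pete): manager_id=2 -> Grace
  - employee 4 (Eli): manager_id=3 -> Pete
  - employee 5 (Quinn): manager_id=NULL -> NULL
  - employee 6 (Tina): manager_id=1 -> Nate
  - employee 7 (Iris): manager_id=2 -> Grace

SQL:
SELECT a.name AS item, b.name AS manager
FROM employees a
LEFT JOIN employees b ON a.manager_id = b.id

Result:
item  | manager
------+--------
Nate  | NULL   
Grace | Nate   
Pete  | Grace  
Eli   | Pete   
Quinn | NULL   
Tina  | Nate   
Iris  | Grace  


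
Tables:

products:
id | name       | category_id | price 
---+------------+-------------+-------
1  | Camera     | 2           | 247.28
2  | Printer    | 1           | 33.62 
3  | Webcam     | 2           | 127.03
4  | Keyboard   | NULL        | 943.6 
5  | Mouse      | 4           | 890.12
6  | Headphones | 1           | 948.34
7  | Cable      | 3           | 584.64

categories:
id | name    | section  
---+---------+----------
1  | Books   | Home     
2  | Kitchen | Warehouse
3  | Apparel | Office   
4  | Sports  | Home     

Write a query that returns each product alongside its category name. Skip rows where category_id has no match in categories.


INNER JOIN keeps only products rows whose category_id matches an id in categories. Walk through each product:
  - product 1 (Camera): category_id=2 -> matches Kitchen
  - product 2 (Printer): category_id=1 -> matches Books
  - product 3 (Webcam): category_id=2 -> matches Kitchen
  - product 4 (Keyboard): category_id=NULL, no match -> dropped
  - product 5 (Mouse): category_id=4 -> matches Sports
  - product 6 (Headphones): category_id=1 -> matches Books
  - product 7 (Cable): category_id=3 -> matches Apparel
So 1 of 7 rows is dropped.

SQL:
SELECT a.name, b.name AS category
FROM products a
INNER JOIN categories b ON a.category_id = b.id

Result:
name       | category
-----------+---------
Camera     | Kitchen 
Printer    | Books   
Webcam     | Kitchen 
Mouse      | Sports  
Headphones | Books   
Cable      | Apparel 


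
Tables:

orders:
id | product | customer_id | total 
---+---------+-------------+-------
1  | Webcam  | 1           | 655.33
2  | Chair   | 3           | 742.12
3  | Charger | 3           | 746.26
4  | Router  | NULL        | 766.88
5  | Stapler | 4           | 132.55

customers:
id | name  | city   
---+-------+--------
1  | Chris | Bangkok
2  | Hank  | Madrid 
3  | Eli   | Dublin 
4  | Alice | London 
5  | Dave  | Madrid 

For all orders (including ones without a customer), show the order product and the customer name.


LEFT JOIN keeps every row from orders (the left table); where customer_id has no match in customers, the customer columns become NULL. Walk through each order:
  - order 1 (Webcam): customer_id=1 -> matches Chris
  - order 2 (Chair): customer_id=3 -> matches Eli
  - order 3 (Charger): customer_id=3 -> matches Eli
  - order 4 (Router): customer_id=NULL, no match -> kept with NULL
  - order 5 (Stapler): customer_id=4 -> matches Alice
All 5 rows appear; 1 has NULL customer.

SQL:
SELECT a.product, b.name AS customer
FROM orders a
LEFT JOIN customers b ON a.customer_id = b.id

Result:
product | customer
--------+---------
Webcam  | Chris   
Chair   | Eli     
Charger | Eli     
Router  | NULL    
Stapler | Alice   


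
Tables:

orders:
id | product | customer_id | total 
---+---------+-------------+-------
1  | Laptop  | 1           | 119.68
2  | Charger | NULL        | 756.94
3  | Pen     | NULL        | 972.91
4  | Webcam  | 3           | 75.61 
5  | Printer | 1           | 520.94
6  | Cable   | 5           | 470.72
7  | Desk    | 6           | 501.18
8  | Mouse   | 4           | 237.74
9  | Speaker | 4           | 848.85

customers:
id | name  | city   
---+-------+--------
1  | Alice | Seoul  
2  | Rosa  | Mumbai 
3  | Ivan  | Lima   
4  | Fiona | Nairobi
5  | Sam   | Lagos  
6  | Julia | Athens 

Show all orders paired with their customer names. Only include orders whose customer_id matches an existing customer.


INNER JOIN keeps only orders rows whose customer_id matches an id in customers. Walk through each order:
  - order 1 (Laptop): customer_id=1 -> matches Alice
  - order 2 (Charger): customer_id=NULL, no match -> dropped
  - order 3 (Pen): customer_id=NULL, no match -> dropped
  - order 4 (Webcam): customer_id=3 -> matches Ivan
  - order 5 (Printer): customer_id=1 -> matches Alice
  - order 6 (Cable): customer_id=5 -> matches Sam
  - order 7 (Desk): customer_id=6 -> matches Julia
  - order 8 (Mouse): customer_id=4 -> matches Fiona
  - order 9 (Speaker): customer_id=4 -> matches Fiona
So 2 of 9 rows are dropped.

SQL:
SELECT a.product, b.name AS customer
FROM orders a
INNER JOIN customers b ON a.customer_id = b.id

Result:
product | customer
--------+---------
Laptop  | Alice   
Webcam  | Ivan    
Printer | Alice   
Cable   | Sam     
Desk    | Julia   
Mouse   | Fiona   
Speaker | Fiona   


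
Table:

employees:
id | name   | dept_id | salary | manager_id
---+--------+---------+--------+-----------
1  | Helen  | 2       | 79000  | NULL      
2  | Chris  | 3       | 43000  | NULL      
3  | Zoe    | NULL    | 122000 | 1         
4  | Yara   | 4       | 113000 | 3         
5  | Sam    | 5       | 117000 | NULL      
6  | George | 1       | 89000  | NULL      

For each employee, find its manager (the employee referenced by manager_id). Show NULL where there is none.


This is a self-join: employees is joined to a second copy of itself, matching each row's manager_id to another row's id. Use LEFT JOIN so rows with manager_id=NULL are kept.
  - employee 1 (Helen): manager_id=NULL -> NULL
  - employee 2 (Chris): manager_id=NULL -> NULL
  - employee 3 (Zoe): manager_id=1 -> Helen
  - employee 4 (Yara): manager_id=3 -> Zoe
  - employee 5 (Sam): manager_id=NULL -> NULL
  - employee 6 (George): manager_id=NULL -> NULL

SQL:
SELECT a.name AS item, b.name AS manager
FROM employees a
LEFT JOIN employees b ON a.manager_id = b.id

Result:
item   | manager
-------+--------
Helen  | NULL   
Chris  | NULL   
Zoe    | Helen  
Yara   | Zoe    
Sam    | NULL   
George | NULL   


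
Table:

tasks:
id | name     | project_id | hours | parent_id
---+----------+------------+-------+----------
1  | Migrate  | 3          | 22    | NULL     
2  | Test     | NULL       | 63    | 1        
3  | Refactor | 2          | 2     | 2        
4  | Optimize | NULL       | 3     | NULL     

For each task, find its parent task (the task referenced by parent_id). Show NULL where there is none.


This is a self-join: tasks is joined to a second copy of itself, matching each row's parent_id to another row's id. Use LEFT JOIN so rows with parent_id=NULL are kept.
  - task 1 (Migrate): parent_id=NULL -> NULL
  - task 2 (Test): parent_id=1 -> Migrate
  - task 3 (Refactor): parent_id=2 -> Test
  - task 4 (Optimize): parent_id=NULL -> NULL

SQL:
SELECT a.name AS item, b.name AS parent
FROM tasks a
LEFT JOIN tasks b ON a.parent_id = b.id

Result:
item     | parent 
---------+--------
Migrate  | NULL   
Test     | Migrate
Refactor | Test   
Optimize | NULL   


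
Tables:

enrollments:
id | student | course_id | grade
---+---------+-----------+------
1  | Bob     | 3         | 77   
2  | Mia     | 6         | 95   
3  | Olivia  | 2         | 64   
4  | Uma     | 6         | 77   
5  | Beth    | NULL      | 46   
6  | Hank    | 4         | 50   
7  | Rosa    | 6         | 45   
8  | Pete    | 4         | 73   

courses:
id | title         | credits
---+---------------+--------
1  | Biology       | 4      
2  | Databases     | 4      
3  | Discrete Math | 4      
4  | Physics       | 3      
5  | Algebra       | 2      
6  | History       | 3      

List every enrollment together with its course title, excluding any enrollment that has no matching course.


INNER JOIN keeps only enrollments rows whose course_id matches an id in courses. Walk through each enrollment:
  - enrollment 1 (Bob): course_id=3 -> matches Discrete Math
  - enrollment 2 (Mia): course_id=6 -> matches History
  - enrollment 3 (Olivia): course_id=2 -> matches Databases
  - enrollment 4 (Uma): course_id=6 -> matches History
  - enrollment 5 (Beth): course_id=NULL, no match -> dropped
  - enrollment 6 (Hank): course_id=4 -> matches Physics
  - enrollment 7 (Rosa): course_id=6 -> matches History
  - enrollment 8 (Pete): course_id=4 -> matches Physics
So 1 of 8 rows is dropped.

SQL:
SELECT a.student, b.title AS course
FROM enrollments a
INNER JOIN courses b ON a.course_id = b.id

Result:
student | course       
--------+--------------
Bob     | Discrete Math
Mia     | History      
Olivia  | Databases    
Uma     | History      
Hank    | Physics      
Rosa    | History      
Pete    | Physics      
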